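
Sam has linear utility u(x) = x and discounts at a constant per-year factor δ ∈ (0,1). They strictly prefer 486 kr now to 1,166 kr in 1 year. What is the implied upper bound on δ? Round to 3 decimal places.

The preference means 486 > δ·1166.
Dividing through by 1166 gives δ < 0.41681.

δ < 0.417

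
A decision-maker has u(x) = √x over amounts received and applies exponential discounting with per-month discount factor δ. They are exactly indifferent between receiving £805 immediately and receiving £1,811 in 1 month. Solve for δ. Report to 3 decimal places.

Indifference means u(805) = δ · u(1811), so δ = u(805)/u(1811).
Since u(x) = √x, δ = √(805/1811) = 0.66671.

δ ≈ 0.667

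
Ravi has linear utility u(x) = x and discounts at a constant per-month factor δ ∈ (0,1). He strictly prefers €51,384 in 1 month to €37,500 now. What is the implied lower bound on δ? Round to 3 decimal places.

Under u(x) = x this choice says 37500 < δ·51384.
Dividing through by 51384 gives δ > 0.72980.

δ > 0.730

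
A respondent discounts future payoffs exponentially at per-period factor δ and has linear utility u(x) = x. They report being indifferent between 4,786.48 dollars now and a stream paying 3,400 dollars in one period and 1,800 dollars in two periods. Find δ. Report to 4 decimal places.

Present value of the stream is 3400·δ + 1800·δ². Indifference gives 3400δ + 1800δ² = 4786.48.
So 1800δ² + 3400δ − 4786.48 = 0.
δ = (−3400 + √(3400² + 4·1800·4786.48)) / (2·1800) = (−3400 + √46022656.00) / 3600 ≈ 0.9400.

δ ≈ 0.9400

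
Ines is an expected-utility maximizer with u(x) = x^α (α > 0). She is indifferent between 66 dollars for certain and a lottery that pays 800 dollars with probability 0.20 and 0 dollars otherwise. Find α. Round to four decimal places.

Since u(0) = 0, the lottery's EU is 0.20·800^α.
Equating: 66^α = 0.20·800^α, i.e. 0.0825^α = 0.20.
Take logs: α = ln 0.20 / ln(66/800) ≈ 0.645076.

α ≈ 0.6451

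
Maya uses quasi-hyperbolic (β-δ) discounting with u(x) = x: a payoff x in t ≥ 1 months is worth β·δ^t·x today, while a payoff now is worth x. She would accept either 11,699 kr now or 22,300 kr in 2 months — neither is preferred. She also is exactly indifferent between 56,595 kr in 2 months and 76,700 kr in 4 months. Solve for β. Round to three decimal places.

From the later pair, β·δ^2·56595 = β·δ^4·76700; dividing through, δ^2 = 56595/76700 = 0.73787, so δ = 0.85900.
Substituting δ into 11699 = β·δ^2·22300: β = 11699/(16454.609) ≈ 0.711.

β ≈ 0.711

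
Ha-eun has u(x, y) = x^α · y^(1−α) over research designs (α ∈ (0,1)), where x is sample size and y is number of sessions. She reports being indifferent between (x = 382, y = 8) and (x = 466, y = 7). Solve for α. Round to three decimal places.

α ≈ 0.402

The Cobb–Douglas utilities coincide, so 382^α·8^(1−α) = 466^α·7^(1−α).
Taking logs: α·ln 382 + (1−α)·ln 8 = α·ln 466 + (1−α)·ln 7, i.e. α·-0.198765 = (1−α)·-0.133531.
With A = -0.198765 and B = -0.133531: α·A = (1−α)·B, so α = B/(A+B) = -0.133531/-0.332296 ≈ 0.402.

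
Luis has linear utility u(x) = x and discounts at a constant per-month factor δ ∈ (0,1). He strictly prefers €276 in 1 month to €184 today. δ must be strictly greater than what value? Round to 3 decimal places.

δ > 0.667

Comparing present values: 184 < δ·276.
So δ > 184/276 = 0.66667.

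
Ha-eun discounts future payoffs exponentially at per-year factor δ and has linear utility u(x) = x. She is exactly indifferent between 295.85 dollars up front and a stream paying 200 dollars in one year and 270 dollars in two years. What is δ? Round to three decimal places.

δ ≈ 0.740

Present value of the stream is 200·δ + 270·δ². Indifference gives 200δ + 270δ² = 295.85.
Rearranged: 270δ² + 200δ − 295.85 = 0.
The positive root is δ = [−200 + √(200² + 4·270·295.85)] / (2·270) = (−200 + 599.598)/540 ≈ 0.740.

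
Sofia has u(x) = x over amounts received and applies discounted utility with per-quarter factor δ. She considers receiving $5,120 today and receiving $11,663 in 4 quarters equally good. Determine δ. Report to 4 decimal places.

δ ≈ 0.8140

Indifference means u(5120) = δ^4 · u(11663), so δ^4 = u(5120)/u(11663).
With u(x) = x: δ^4 = 5120/11663 = 0.43900.
Hence δ = (0.43900)^(1/4) = 0.813982.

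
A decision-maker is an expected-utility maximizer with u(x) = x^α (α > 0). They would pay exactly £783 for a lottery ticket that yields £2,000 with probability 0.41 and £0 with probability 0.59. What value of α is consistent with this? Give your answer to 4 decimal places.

α ≈ 0.9508

The lottery's expected utility is 0.41·u(2000) + 0.59·u(0) = 0.41·2000^α (since u(0) = 0 for α > 0).
Equating: 783^α = 0.41·2000^α, i.e. 0.3915^α = 0.41.
Taking logs: α·ln(783/2000) = ln(0.41), so α = -0.8915981 / -0.9377698 ≈ 0.9508.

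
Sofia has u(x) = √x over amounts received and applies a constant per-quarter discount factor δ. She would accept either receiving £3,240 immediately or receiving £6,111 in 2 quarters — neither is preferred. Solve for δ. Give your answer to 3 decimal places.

The payoff in 2 quarters is discounted by δ^2, so u(3240) = δ^2·u(6111) and δ^2 = u(3240)/u(6111).
Since u(x) = √x, δ^2 = √(3240/6111) = 0.72814.
Taking the square root: δ = 0.72814^(1/2) ≈ 0.853.

δ ≈ 0.853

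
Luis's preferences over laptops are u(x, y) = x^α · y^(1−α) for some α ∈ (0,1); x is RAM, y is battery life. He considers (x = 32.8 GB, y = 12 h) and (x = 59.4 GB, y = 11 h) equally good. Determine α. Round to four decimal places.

Indifference: 32.8^α · 12^(1−α) = 59.4^α · 11^(1−α).
(32.8/59.4)^α = (11/12)^(1−α); take logs: α·ln(32.8/59.4) = (1−α)·ln(11/12), i.e. α·-0.5938657 = (1−α)·-0.0870114.
With A = -0.5938657 and B = -0.0870114: α·A = (1−α)·B, so α = B/(A+B) = -0.0870114/-0.6808771 ≈ 0.1278.

α ≈ 0.1278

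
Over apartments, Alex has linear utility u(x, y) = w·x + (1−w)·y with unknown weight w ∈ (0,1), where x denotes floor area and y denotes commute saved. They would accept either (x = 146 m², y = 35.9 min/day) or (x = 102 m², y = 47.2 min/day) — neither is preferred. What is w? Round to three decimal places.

w = 0.204

Equating utilities: w·146 + (1−w)·35.9 = w·102 + (1−w)·47.2.
Rearranging, 44·w − 11.3·(1−w) = 0.
The marginal rate of substitution is 11.3/44, so w = 11.3/(44+11.3) = 0.204.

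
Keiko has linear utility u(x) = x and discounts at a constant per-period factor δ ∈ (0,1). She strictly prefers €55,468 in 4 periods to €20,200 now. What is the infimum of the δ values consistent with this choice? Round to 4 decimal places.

δ > 0.7768

Comparing present values: 20200 < δ^4·55468.
Dividing by 55468: δ^4 > 0.36417. Both sides are positive, so the 4th root keeps the direction.
δ > 0.36417^(1/4) = 0.7768.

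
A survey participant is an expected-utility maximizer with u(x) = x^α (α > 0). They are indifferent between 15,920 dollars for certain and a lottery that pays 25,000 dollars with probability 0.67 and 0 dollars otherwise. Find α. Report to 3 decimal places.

α ≈ 0.887

The lottery's expected utility is 0.67·u(25000) + 0.33·u(0) = 0.67·25000^α (since u(0) = 0 for α > 0).
Equating: 15920^α = 0.67·25000^α, i.e. 0.6368^α = 0.67.
α = ln(0.67) / ln(15920/25000) = -0.400478/-0.451300 ≈ 0.887.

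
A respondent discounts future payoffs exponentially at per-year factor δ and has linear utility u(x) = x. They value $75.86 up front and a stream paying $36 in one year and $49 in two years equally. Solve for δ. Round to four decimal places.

Equating present values: 75.86 = 36δ + 49δ².
That is, 49δ² + 36δ − 75.86 = 0, a quadratic in δ.
δ = (−36 + √(36² + 4·49·75.86)) / (2·49) = (−36 + √16164.56) / 98 ≈ 0.9300.

δ ≈ 0.9300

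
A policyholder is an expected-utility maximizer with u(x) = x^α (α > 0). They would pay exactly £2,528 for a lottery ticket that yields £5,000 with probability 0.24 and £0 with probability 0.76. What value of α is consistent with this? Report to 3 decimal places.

α ≈ 2.093

EU(lottery) = 0.24·5000^α + 0.76·0 = 0.24·5000^α.
Equating: 2528^α = 0.24·5000^α, i.e. 0.5056^α = 0.24.
Taking logs: α·ln(2528/5000) = ln(0.24), so α = -1.427116 / -0.682009 ≈ 2.093.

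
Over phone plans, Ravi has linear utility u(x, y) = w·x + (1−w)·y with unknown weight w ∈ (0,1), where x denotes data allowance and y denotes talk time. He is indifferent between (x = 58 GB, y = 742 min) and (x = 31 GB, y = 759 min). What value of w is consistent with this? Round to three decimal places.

Indifference: w·58 + (1−w)·742 = w·31 + (1−w)·759.
Rearranging, 27·w − 17·(1−w) = 0.
Hence w = 17/(27+17) = 17/44 = 0.386.

w = 0.386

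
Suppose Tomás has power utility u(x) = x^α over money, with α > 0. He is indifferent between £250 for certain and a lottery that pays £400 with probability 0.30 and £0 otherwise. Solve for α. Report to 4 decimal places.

α ≈ 2.5616

The lottery's expected utility is 0.30·u(400) + 0.70·u(0) = 0.30·400^α (since u(0) = 0 for α > 0).
Setting u(250) equal to that: 250^α = 0.30·400^α ⇒ (250/400)^α = 0.30.
Take logs: α = ln 0.30 / ln(250/400) ≈ 2.561624.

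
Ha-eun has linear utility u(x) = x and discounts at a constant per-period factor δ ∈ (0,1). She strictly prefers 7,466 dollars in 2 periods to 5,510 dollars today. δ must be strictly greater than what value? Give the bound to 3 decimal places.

δ > 0.859

The preference means 5510 < δ^2·7466.
Hence δ^2 > 5510/7466 = 0.73801, and x ↦ x^(1/2) is increasing on (0,∞).
δ > 0.73801^(1/2) = 0.859.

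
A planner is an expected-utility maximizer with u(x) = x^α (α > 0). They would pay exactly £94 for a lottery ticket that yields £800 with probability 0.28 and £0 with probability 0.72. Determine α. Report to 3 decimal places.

EU(lottery) = 0.28·800^α + 0.72·0 = 0.28·800^α.
Indifference: 94^α = 0.28·800^α, so (94/800)^α = 0.28.
Taking logs: α·ln(94/800) = ln(0.28), so α = -1.272966 / -2.141317 ≈ 0.594.

α ≈ 0.594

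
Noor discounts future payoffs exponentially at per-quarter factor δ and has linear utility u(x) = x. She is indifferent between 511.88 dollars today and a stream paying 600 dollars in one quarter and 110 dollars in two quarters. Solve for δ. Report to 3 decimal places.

Present value of the stream is 600·δ + 110·δ². Indifference gives 600δ + 110δ² = 511.88.
Rearranged: 110δ² + 600δ − 511.88 = 0.
δ = (−600 + √(600² + 4·110·511.88)) / (2·110) = (−600 + √585227.20) / 220 ≈ 0.750.

δ ≈ 0.750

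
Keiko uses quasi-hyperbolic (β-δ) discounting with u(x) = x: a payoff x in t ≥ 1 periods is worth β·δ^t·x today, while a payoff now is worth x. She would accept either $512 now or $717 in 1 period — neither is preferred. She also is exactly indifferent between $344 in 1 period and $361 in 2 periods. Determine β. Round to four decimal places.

Both payoffs in the second observation are in the future, so β drops out: δ^1·344 = δ^2·361 ⇒ δ = 344/361 = 0.95291.
The first indifference: 512 = β·δ·717, so β = 512/(δ·717) = 512/(0.95291·717) ≈ 0.7494.

β ≈ 0.7494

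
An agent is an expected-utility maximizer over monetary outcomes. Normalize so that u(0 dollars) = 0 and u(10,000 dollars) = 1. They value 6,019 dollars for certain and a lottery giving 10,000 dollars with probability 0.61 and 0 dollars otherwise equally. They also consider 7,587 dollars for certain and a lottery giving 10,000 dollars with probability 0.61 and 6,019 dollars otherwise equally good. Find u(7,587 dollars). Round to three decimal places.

The first gamble pins u(6,019 dollars): it must equal 0.61·1 + 0.39·0 = 0.61.
Chaining: u(7,587 dollars) = 0.61·1.00 + 0.39·0.61 = 0.8479.

0.848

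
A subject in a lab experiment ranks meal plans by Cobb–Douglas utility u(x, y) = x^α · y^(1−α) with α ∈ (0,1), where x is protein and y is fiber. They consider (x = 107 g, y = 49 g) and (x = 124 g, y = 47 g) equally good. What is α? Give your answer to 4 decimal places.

Indifference: 107^α · 49^(1−α) = 124^α · 47^(1−α).
Taking logs: α·ln 107 + (1−α)·ln 49 = α·ln 124 + (1−α)·ln 47, i.e. α·-0.1474527 = (1−α)·-0.0416727.
Thus α·(-0.1891254) = -0.0416727, so α = -0.0416727/-0.1891254 ≈ 0.2203.

α ≈ 0.2203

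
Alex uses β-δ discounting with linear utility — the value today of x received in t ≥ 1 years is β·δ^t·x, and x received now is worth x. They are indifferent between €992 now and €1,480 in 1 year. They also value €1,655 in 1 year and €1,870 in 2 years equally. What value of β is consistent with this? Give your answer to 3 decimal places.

Both payoffs in the second observation are in the future, so β drops out: δ^1·1655 = δ^2·1870 ⇒ δ = 1655/1870 = 0.88503.
The first indifference: 992 = β·δ·1480, so β = 992/(δ·1480) = 992/(0.88503·1480) ≈ 0.757.

β ≈ 0.757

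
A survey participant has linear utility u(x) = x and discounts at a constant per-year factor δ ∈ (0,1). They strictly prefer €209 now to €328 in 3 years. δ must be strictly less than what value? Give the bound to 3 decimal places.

δ < 0.861

The preference means 209 > δ^3·328.
So δ^3 < 209/328 = 0.63720; taking the cube root of both positive sides preserves the inequality.
δ < 0.63720^(1/3) = 0.861.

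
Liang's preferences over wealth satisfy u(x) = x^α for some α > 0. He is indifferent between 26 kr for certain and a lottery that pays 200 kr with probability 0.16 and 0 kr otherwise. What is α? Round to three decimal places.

The lottery's expected utility is 0.16·u(200) + 0.84·u(0) = 0.16·200^α (since u(0) = 0 for α > 0).
Equating: 26^α = 0.16·200^α, i.e. 0.1300^α = 0.16.
α = ln(0.16) / ln(26/200) = -1.832581/-2.040221 ≈ 0.898.

α ≈ 0.898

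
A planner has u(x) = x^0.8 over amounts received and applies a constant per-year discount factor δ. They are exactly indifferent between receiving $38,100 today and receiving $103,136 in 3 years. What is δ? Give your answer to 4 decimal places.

δ ≈ 0.7668

Equating discounted utilities: u(38100) = δ^3·u(103136) ⇒ δ^3 = u(38100)/u(103136).
Since u(x) = x^0.8, δ^3 = (38100/103136)^0.8 = 0.36942^0.8 = 0.45083.
So δ = 0.45083^(1/3) ≈ 0.7668.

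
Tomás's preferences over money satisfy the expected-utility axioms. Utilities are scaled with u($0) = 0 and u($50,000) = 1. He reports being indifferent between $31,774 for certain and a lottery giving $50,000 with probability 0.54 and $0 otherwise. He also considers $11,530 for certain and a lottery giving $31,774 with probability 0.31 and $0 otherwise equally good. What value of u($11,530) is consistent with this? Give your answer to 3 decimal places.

First, u($31,774) = 0.54·u($50,000) + 0.46·u($0) = 0.54.
Then u($11,530) = 0.31·u($31,774) + 0.69·u($0) = 0.31·0.54 + 0.69·0.00 = 0.1674.

0.167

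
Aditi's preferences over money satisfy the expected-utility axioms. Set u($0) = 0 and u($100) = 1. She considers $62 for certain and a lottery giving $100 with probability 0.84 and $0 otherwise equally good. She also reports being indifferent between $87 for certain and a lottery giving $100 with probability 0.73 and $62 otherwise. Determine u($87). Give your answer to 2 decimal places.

0.96

The first gamble pins u($62): it must equal 0.84·1 + 0.16·0 = 0.84.
Then u($87) = 0.73·u($100) + 0.27·u($62) = 0.73·1.00 + 0.27·0.84 = 0.9568.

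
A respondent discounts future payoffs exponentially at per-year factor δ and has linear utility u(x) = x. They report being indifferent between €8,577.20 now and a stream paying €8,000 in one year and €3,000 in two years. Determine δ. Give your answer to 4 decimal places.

δ ≈ 0.8200

The stream is worth 8000δ + 3000δ² today, so 8000δ + 3000δ² = 8577.20.
Rearranged: 3000δ² + 8000δ − 8577.20 = 0.
By the quadratic formula (taking the positive root), δ = (−8000 + √166926400.00) / 6000 ≈ 0.8200.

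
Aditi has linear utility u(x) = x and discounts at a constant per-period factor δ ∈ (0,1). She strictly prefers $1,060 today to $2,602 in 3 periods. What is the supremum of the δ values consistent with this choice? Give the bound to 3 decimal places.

The preference means 1060 > δ^3·2602.
Hence δ^3 < 1060/2602 = 0.40738, and x ↦ x^(1/3) is increasing on (0,∞).
δ < (1060/2602)^(1/3) ≈ 0.741.

δ < 0.741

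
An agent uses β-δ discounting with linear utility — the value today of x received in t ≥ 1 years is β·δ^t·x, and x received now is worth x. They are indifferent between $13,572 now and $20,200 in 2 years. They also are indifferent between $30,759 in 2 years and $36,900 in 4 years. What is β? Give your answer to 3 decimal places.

From the later pair, β·δ^2·30759 = β·δ^4·36900; dividing through, δ^2 = 30759/36900 = 0.83358, so δ = 0.91300.
The first indifference: 13572 = β·δ^2·20200, so β = 13572/(δ^2·20200) = 13572/(0.83358·20200) ≈ 0.806.

β ≈ 0.806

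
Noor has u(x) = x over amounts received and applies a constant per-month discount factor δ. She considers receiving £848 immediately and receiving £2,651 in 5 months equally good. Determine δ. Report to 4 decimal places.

Indifference means u(848) = δ^5 · u(2651), so δ^5 = u(848)/u(2651).
With u(x) = x: δ^5 = 848/2651 = 0.31988.
Hence δ = (0.31988)^(1/5) = 0.796154.

δ ≈ 0.7962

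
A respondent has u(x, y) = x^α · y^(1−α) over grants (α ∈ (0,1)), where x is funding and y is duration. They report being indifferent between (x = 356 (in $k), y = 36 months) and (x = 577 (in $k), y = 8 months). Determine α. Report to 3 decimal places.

α ≈ 0.757

Indifference: 356^α · 36^(1−α) = 577^α · 8^(1−α).
Taking logs: α·ln 356 + (1−α)·ln 36 = α·ln 577 + (1−α)·ln 8, i.e. α·-0.482912 = (1−α)·-1.504077.
With A = -0.482912 and B = -1.504077: α·A = (1−α)·B, so α = B/(A+B) = -1.504077/-1.986989 ≈ 0.757.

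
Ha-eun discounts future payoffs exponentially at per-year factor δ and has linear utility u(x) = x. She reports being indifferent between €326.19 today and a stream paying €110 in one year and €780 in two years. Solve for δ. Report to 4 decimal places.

The stream is worth 110δ + 780δ² today, so 110δ + 780δ² = 326.19.
That is, 780δ² + 110δ − 326.19 = 0, a quadratic in δ.
δ = (−110 + √(110² + 4·780·326.19)) / (2·780) = (−110 + √1029812.80) / 1560 ≈ 0.5800.

δ ≈ 0.5800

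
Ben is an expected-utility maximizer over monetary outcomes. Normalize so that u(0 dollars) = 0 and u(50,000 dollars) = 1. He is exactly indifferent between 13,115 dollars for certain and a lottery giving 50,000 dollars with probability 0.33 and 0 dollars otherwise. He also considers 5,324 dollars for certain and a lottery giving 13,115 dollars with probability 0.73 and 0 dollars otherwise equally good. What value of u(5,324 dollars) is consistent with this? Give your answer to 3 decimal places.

0.241

First, u(13,115 dollars) = 0.33·u(50,000 dollars) + 0.67·u(0 dollars) = 0.33.
The second indifference gives u(5,324 dollars) = 0.73·u(13,115 dollars) + 0.27·u(0 dollars) = 0.73·0.33 + 0.27·0.00 = 0.2409.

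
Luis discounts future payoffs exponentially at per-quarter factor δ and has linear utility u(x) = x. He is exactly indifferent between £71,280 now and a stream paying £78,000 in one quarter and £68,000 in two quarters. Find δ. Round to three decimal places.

δ ≈ 0.600

Present value of the stream is 78000·δ + 68000·δ². Indifference gives 78000δ + 68000δ² = 71280.
So 68000δ² + 78000δ − 71280 = 0.
By the quadratic formula (taking the positive root), δ = (−78000 + √25472160000.00) / 136000 ≈ 0.600.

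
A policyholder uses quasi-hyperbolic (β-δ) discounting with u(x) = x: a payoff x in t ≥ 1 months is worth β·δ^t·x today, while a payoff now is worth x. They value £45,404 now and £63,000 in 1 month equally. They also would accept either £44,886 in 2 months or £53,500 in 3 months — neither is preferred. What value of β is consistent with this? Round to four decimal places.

β ≈ 0.8590

From the later pair, β·δ^2·44886 = β·δ^3·53500; dividing through, δ = 44886/53500 = 0.83899.
Now use the now-vs-future pair: 45404 = β·δ·63000 gives β = 45404/(0.83899·63000) ≈ 0.8590.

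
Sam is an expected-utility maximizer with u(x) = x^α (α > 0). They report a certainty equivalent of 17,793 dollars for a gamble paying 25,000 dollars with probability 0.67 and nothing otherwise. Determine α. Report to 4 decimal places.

α ≈ 1.1776

The lottery's expected utility is 0.67·u(25000) + 0.33·u(0) = 0.67·25000^α (since u(0) = 0 for α > 0).
Equating: 17793^α = 0.67·25000^α, i.e. 0.7117^α = 0.67.
Taking logs: α·ln(17793/25000) = ln(0.67), so α = -0.4004776 / -0.3400707 ≈ 1.1776.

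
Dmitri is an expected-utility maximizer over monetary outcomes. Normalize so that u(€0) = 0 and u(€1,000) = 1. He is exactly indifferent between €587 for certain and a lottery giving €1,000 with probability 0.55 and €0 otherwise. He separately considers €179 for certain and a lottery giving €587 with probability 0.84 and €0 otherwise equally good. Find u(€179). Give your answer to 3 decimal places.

The first gamble pins u(€587): it must equal 0.55·1 + 0.45·0 = 0.55.
Then u(€179) = 0.84·u(€587) + 0.16·u(€0) = 0.84·0.55 + 0.16·0.00 = 0.4620.

0.462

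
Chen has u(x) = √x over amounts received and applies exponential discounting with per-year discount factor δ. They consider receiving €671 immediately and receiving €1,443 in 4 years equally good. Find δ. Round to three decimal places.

δ ≈ 0.909

Equating discounted utilities: u(671) = δ^4·u(1443) ⇒ δ^4 = u(671)/u(1443).
With u(x) = √x: δ^4 = √671/√1443 = √(671/1443) = 0.68191.
So δ = 0.68191^(1/4) ≈ 0.909.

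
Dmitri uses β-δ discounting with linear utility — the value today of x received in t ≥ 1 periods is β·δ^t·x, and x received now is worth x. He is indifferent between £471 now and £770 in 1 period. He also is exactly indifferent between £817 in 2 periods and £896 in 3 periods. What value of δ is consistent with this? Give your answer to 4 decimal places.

δ ≈ 0.9118

Both payoffs in the second observation are in the future, so β drops out: δ^2·817 = δ^3·896 ⇒ δ = 817/896 = 0.91183.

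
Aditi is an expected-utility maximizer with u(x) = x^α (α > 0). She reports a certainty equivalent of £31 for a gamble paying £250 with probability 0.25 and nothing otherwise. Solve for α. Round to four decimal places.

α ≈ 0.6641

EU(lottery) = 0.25·250^α + 0.75·0 = 0.25·250^α.
Setting u(31) equal to that: 31^α = 0.25·250^α ⇒ (31/250)^α = 0.25.
Taking logs: α·ln(31/250) = ln(0.25), so α = -1.3862944 / -2.0874737 ≈ 0.6641.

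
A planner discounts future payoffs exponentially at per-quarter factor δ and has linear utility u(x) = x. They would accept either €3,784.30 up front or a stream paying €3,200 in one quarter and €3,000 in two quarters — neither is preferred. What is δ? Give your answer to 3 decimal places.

The stream is worth 3200δ + 3000δ² today, so 3200δ + 3000δ² = 3784.30.
Rearranged: 3000δ² + 3200δ − 3784.30 = 0.
The positive root is δ = [−3200 + √(3200² + 4·3000·3784.30)] / (2·3000) = (−3200 + 7460.000)/6000 ≈ 0.710.

δ ≈ 0.710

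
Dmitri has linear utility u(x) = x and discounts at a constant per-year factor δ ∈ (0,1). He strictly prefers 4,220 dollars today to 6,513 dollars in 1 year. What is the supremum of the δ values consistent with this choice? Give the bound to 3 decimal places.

Comparing present values: 4220 > δ·6513.
So δ < 4220/6513 = 0.64793.

δ < 0.648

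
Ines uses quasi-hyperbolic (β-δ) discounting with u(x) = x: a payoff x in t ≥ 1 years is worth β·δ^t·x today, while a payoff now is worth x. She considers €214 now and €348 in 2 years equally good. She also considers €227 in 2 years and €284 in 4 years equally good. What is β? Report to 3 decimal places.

β ≈ 0.769

The second indifference involves only future payoffs, so β cancels: β·δ^2·227 = β·δ^4·284, giving δ^2 = 227/284 = 0.79930, so δ = 0.89403.
Now use the now-vs-future pair: 214 = β·δ^2·348 gives β = 214/(0.79930·348) ≈ 0.769.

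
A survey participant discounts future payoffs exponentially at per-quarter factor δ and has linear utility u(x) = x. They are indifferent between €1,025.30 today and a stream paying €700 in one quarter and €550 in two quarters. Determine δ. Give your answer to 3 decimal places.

δ ≈ 0.870

Present value of the stream is 700·δ + 550·δ². Indifference gives 700δ + 550δ² = 1025.30.
That is, 550δ² + 700δ − 1025.30 = 0, a quadratic in δ.
δ = (−700 + √(700² + 4·550·1025.30)) / (2·550) = (−700 + √2745660.00) / 1100 ≈ 0.870.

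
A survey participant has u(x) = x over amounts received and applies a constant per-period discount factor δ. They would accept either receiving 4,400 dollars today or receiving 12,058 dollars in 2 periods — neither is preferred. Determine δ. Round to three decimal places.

δ ≈ 0.604

The payoff in 2 periods is discounted by δ^2, so u(4400) = δ^2·u(12058) and δ^2 = u(4400)/u(12058).
With u(x) = x: δ^2 = 4400/12058 = 0.36490.
Hence δ = (0.36490)^(1/2) = 0.60407.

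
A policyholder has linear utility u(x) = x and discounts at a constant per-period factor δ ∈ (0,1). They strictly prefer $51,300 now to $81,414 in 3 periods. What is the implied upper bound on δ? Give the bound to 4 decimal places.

δ < 0.8573

The preference means 51300 > δ^3·81414.
So δ^3 < 51300/81414 = 0.63011; taking the cube root of both positive sides preserves the inequality.
δ < 0.63011^(1/3) = 0.8573.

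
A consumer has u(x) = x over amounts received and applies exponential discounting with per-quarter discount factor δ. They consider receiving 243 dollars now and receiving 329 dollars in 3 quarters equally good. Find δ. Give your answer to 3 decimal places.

Equating discounted utilities: u(243) = δ^3·u(329) ⇒ δ^3 = u(243)/u(329).
With u(x) = x: δ^3 = 243/329 = 0.73860.
Taking the cube root: δ = 0.73860^(1/3) ≈ 0.904.

δ ≈ 0.904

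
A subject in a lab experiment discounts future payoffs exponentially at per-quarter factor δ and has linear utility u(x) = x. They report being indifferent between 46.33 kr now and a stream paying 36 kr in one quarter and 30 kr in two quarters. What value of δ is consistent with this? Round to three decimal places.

The stream is worth 36δ + 30δ² today, so 36δ + 30δ² = 46.33.
That is, 30δ² + 36δ − 46.33 = 0, a quadratic in δ.
δ = (−36 + √(36² + 4·30·46.33)) / (2·30) = (−36 + √6855.60) / 60 ≈ 0.780.

δ ≈ 0.780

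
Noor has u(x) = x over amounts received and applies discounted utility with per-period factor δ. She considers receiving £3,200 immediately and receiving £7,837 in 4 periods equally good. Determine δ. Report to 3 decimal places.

The payoff in 4 periods is discounted by δ^4, so u(3200) = δ^4·u(7837) and δ^4 = u(3200)/u(7837).
With u(x) = x: δ^4 = 3200/7837 = 0.40832.
Hence δ = (0.40832)^(1/4) = 0.79937.

δ ≈ 0.799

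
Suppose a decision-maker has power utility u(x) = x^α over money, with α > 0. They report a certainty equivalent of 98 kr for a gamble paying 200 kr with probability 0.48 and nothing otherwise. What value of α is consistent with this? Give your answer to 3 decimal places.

EU(lottery) = 0.48·200^α + 0.52·0 = 0.48·200^α.
Equating: 98^α = 0.48·200^α, i.e. 0.4900^α = 0.48.
α = ln(0.48) / ln(98/200) = -0.733969/-0.713350 ≈ 1.029.

α ≈ 1.029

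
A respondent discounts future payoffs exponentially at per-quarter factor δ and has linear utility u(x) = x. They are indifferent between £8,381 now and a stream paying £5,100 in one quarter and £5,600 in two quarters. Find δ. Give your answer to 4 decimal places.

δ ≈ 0.8500

Present value of the stream is 5100·δ + 5600·δ². Indifference gives 5100δ + 5600δ² = 8381.
That is, 5600δ² + 5100δ − 8381 = 0, a quadratic in δ.
δ = (−5100 + √(5100² + 4·5600·8381)) / (2·5600) = (−5100 + √213744400.00) / 11200 ≈ 0.8500.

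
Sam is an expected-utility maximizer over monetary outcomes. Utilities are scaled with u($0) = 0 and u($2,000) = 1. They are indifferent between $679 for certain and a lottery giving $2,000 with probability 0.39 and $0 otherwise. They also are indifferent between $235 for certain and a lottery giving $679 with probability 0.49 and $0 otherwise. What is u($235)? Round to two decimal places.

From the first indifference, u($679) = 0.39·u($2,000) + 0.61·u($0) = 0.39·1 + 0.61·0 = 0.39.
The second indifference gives u($235) = 0.49·u($679) + 0.51·u($0) = 0.49·0.39 + 0.51·0.00 = 0.1911.

0.19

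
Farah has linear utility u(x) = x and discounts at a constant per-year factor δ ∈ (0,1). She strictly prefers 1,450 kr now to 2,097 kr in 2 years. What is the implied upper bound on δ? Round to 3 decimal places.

δ < 0.832

Comparing present values: 1450 > δ^2·2097.
Hence δ^2 < 1450/2097 = 0.69146, and x ↦ x^(1/2) is increasing on (0,∞).
δ < 0.69146^(1/2) = 0.832.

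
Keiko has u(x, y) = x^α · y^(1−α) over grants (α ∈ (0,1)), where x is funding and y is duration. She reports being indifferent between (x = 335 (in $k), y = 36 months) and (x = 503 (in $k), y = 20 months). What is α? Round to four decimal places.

α ≈ 0.5912

Indifference: 335^α · 36^(1−α) = 503^α · 20^(1−α).
Taking logs: α·ln 335 + (1−α)·ln 36 = α·ln 503 + (1−α)·ln 20, i.e. α·-0.4064596 = (1−α)·-0.5877867.
With A = -0.4064596 and B = -0.5877867: α·A = (1−α)·B, so α = B/(A+B) = -0.5877867/-0.9942463 ≈ 0.5912.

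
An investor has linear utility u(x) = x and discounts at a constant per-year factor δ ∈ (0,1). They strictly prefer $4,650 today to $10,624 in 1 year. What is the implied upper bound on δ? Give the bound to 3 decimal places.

Under u(x) = x this choice says 4650 > δ·10624.
So δ < 4650/10624 = 0.43769.

δ < 0.438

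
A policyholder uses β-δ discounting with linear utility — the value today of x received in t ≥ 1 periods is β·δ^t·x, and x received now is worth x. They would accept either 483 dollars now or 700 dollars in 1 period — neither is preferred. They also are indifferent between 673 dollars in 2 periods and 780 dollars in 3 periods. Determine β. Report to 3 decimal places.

From the later pair, β·δ^2·673 = β·δ^3·780; dividing through, δ = 673/780 = 0.86282.
Now use the now-vs-future pair: 483 = β·δ·700 gives β = 483/(0.86282·700) ≈ 0.800.

β ≈ 0.800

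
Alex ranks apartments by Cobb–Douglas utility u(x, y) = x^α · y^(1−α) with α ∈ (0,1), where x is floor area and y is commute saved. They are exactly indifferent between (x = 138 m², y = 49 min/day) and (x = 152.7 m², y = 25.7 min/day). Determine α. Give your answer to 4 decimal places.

The Cobb–Douglas utilities coincide, so 138^α·49^(1−α) = 152.7^α·25.7^(1−α).
(138/152.7)^α = (25.7/49)^(1−α); take logs: α·ln(138/152.7) = (1−α)·ln(25.7/49), i.e. α·-0.1012215 = (1−α)·-0.6453293.
With A = -0.1012215 and B = -0.6453293: α·A = (1−α)·B, so α = B/(A+B) = -0.6453293/-0.7465508 ≈ 0.8644.

α ≈ 0.8644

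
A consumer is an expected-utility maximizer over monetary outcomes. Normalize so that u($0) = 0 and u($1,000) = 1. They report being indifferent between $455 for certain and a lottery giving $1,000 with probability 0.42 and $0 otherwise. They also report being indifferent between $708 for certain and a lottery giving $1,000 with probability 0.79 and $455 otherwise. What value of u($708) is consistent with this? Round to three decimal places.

0.878

From the first indifference, u($455) = 0.42·u($1,000) + 0.58·u($0) = 0.42·1 + 0.58·0 = 0.42.
Then u($708) = 0.79·u($1,000) + 0.21·u($455) = 0.79·1.00 + 0.21·0.42 = 0.8782.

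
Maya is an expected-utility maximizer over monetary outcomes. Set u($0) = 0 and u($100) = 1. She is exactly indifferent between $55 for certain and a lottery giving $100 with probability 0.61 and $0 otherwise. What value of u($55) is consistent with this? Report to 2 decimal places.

By the standard-gamble method, u($55) is just the indifference probability on the best outcome: 0.61.

0.61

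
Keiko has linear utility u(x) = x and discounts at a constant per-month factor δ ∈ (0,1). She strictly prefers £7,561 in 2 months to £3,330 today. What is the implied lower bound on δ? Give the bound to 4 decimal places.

Under u(x) = x this choice says 3330 < δ^2·7561.
So δ^2 > 3330/7561 = 0.44042; taking the square root of both positive sides preserves the inequality.
δ > (3330/7561)^(1/2) ≈ 0.6636.

δ > 0.6636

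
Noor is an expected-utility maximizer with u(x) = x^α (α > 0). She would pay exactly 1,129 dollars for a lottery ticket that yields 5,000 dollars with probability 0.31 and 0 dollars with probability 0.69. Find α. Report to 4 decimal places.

α ≈ 0.7870

EU(lottery) = 0.31·5000^α + 0.69·0 = 0.31·5000^α.
Setting u(1129) equal to that: 1129^α = 0.31·5000^α ⇒ (1129/5000)^α = 0.31.
Taking logs: α·ln(1129/5000) = ln(0.31), so α = -1.1711830 / -1.4881056 ≈ 0.7870.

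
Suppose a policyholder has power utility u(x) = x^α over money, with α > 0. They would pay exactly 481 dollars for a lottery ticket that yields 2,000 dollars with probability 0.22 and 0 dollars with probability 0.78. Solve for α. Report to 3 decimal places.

Since u(0) = 0, the lottery's EU is 0.22·2000^α.
Indifference: 481^α = 0.22·2000^α, so (481/2000)^α = 0.22.
Taking logs: α·ln(481/2000) = ln(0.22), so α = -1.514128 / -1.425035 ≈ 1.063.

α ≈ 1.063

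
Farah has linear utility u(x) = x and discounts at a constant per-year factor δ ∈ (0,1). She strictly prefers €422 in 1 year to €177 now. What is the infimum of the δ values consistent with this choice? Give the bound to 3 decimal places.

δ > 0.419

Comparing present values: 177 < δ·422.
So δ > 177/422 = 0.41943.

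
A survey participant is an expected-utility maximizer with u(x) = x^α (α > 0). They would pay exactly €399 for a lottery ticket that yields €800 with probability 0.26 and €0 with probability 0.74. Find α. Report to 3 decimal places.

Since u(0) = 0, the lottery's EU is 0.26·800^α.
Setting u(399) equal to that: 399^α = 0.26·800^α ⇒ (399/800)^α = 0.26.
Taking logs: α·ln(399/800) = ln(0.26), so α = -1.347074 / -0.695650 ≈ 1.936.

α ≈ 1.936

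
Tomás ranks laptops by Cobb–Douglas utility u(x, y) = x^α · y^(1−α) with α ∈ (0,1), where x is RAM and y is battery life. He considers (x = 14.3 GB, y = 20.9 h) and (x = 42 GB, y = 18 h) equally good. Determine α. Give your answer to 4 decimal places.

α ≈ 0.1218

The Cobb–Douglas utilities coincide, so 14.3^α·20.9^(1−α) = 42^α·18^(1−α).
Rearrange to (14.3/42)^α = (18/20.9)^(1−α) and take logs: α·-1.0774101 = (1−α)·-0.1493774.
Thus α·(-1.2267875) = -0.1493774, so α = -0.1493774/-1.2267875 ≈ 0.1218.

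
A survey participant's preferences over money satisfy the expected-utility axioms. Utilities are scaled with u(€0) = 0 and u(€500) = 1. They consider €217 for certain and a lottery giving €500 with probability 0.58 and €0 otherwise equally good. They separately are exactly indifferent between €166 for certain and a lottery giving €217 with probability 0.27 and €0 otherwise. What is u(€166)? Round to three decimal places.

From the first indifference, u(€217) = 0.58·u(€500) + 0.42·u(€0) = 0.58·1 + 0.42·0 = 0.58.
The second indifference gives u(€166) = 0.27·u(€217) + 0.73·u(€0) = 0.27·0.58 + 0.73·0.00 = 0.1566.

0.157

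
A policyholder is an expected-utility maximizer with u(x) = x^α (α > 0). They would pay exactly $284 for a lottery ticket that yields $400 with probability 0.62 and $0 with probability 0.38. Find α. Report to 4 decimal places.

α ≈ 1.3958

Since u(0) = 0, the lottery's EU is 0.62·400^α.
Setting u(284) equal to that: 284^α = 0.62·400^α ⇒ (284/400)^α = 0.62.
Take logs: α = ln 0.62 / ln(284/400) ≈ 1.395764.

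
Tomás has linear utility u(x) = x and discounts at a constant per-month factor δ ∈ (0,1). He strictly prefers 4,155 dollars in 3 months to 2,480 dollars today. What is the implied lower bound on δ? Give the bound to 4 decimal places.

δ > 0.8420

Comparing present values: 2480 < δ^3·4155.
Hence δ^3 > 2480/4155 = 0.59687, and x ↦ x^(1/3) is increasing on (0,∞).
δ > (2480/4155)^(1/3) ≈ 0.8420.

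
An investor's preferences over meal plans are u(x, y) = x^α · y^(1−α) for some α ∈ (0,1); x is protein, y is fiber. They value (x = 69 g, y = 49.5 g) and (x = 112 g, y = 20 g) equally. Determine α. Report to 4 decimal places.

The Cobb–Douglas utilities coincide, so 69^α·49.5^(1−α) = 112^α·20^(1−α).
Rearrange to (69/112)^α = (20/49.5)^(1−α) and take logs: α·-0.4843924 = (1−α)·-0.9062404.
With A = -0.4843924 and B = -0.9062404: α·A = (1−α)·B, so α = B/(A+B) = -0.9062404/-1.3906328 ≈ 0.6517.

α ≈ 0.6517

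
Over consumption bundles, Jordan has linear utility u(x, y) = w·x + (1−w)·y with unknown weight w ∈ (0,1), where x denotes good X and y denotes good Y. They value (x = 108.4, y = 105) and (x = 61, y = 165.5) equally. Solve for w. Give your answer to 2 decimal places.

w = 0.56

Indifference: w·108.4 + (1−w)·105 = w·61 + (1−w)·165.5.
w·(108.4−61) = (1−w)·(165.5−105), i.e. w·47.4 = (1−w)·60.5.
Hence w = 60.5/(47.4+60.5) = 60.5/107.9 = 0.56.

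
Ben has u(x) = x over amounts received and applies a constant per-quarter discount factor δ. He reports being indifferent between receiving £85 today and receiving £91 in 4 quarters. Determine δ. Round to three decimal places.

The payoff in 4 quarters is discounted by δ^4, so u(85) = δ^4·u(91) and δ^4 = u(85)/u(91).
With u(x) = x: δ^4 = 85/91 = 0.93407.
Taking the 4th root: δ = 0.93407^(1/4) ≈ 0.983.

δ ≈ 0.983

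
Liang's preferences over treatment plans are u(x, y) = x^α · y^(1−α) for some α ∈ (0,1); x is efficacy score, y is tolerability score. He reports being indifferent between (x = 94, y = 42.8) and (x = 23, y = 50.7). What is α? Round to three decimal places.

Set the two utilities equal: 94^α·42.8^(1−α) = 23^α·50.7^(1−α).
Taking logs: α·ln 94 + (1−α)·ln 42.8 = α·ln 23 + (1−α)·ln 50.7, i.e. α·1.407801 = (1−α)·0.169388.
Thus α·(1.577189) = 0.169388, so α = 0.169388/1.577189 ≈ 0.107.

α ≈ 0.107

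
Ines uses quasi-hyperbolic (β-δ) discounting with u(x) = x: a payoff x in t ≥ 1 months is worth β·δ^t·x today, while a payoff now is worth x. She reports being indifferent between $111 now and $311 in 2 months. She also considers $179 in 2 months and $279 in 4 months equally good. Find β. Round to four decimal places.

Both payoffs in the second observation are in the future, so β drops out: δ^2·179 = δ^4·279 ⇒ δ^2 = 179/279 = 0.64158, so δ = 0.80099.
Now use the now-vs-future pair: 111 = β·δ^2·311 gives β = 111/(0.64158·311) ≈ 0.5563.

β ≈ 0.5563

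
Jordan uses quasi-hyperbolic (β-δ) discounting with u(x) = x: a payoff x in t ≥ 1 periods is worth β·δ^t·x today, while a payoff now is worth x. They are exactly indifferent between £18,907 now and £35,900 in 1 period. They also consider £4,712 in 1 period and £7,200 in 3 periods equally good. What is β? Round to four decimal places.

β ≈ 0.6510

Both payoffs in the second observation are in the future, so β drops out: δ^1·4712 = δ^3·7200 ⇒ δ^2 = 4712/7200 = 0.65444, so δ = 0.80898.
Substituting δ into 18907 = β·δ·35900: β = 18907/(29042.289) ≈ 0.6510.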